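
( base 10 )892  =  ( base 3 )1020001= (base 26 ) 188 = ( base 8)1574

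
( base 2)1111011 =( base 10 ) 123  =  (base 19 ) 69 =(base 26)4J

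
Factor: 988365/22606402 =141195/3229486 = 2^(-1 )*3^1 *5^1*13^(-1 )*223^(-1 )*557^( - 1)*9413^1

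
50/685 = 10/137 = 0.07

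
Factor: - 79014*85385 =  - 2^1*3^1 * 5^1*13^1*1013^1*17077^1 = - 6746610390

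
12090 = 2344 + 9746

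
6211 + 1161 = 7372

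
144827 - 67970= 76857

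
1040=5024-3984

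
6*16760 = 100560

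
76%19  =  0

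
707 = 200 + 507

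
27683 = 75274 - 47591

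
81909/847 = 81909/847= 96.70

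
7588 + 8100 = 15688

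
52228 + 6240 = 58468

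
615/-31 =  - 615/31= -  19.84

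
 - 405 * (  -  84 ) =34020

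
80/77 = 80/77 = 1.04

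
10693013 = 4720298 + 5972715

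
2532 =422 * 6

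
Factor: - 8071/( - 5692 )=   2^(- 2)*7^1*1153^1*1423^(-1 )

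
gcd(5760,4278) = 6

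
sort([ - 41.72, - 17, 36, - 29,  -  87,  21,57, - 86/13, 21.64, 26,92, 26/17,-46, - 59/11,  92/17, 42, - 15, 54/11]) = [-87, - 46,-41.72, - 29, - 17, - 15,-86/13, - 59/11, 26/17, 54/11 , 92/17,21,21.64, 26,36, 42 , 57, 92 ] 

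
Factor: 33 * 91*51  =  3^2 * 7^1*11^1*13^1 * 17^1 = 153153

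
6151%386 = 361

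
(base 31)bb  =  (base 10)352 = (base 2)101100000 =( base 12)254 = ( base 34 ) ac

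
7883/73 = 7883/73 = 107.99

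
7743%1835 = 403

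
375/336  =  1 + 13/112 =1.12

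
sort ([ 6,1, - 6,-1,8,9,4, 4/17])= [ - 6,-1,4/17,1, 4,6,8,9] 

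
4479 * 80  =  358320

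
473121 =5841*81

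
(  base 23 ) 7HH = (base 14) 16D9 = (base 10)4111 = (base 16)100f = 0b1000000001111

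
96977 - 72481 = 24496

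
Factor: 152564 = 2^2 * 43^1*887^1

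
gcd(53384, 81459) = 1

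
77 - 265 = - 188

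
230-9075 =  - 8845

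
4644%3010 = 1634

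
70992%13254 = 4722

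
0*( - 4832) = 0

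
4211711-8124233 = -3912522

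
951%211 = 107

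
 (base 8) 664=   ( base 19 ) 13i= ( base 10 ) 436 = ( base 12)304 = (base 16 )1b4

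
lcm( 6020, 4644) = 162540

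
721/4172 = 103/596 = 0.17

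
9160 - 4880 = 4280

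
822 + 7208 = 8030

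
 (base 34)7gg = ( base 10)8652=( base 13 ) 3C27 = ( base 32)8ec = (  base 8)20714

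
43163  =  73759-30596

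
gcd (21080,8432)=4216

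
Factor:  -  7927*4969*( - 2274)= 2^1*3^1*379^1 * 4969^1*7927^1  =  89571184062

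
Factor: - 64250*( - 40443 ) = 2598462750 = 2^1*3^1*5^3*13^1*17^1*61^1*257^1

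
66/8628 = 11/1438  =  0.01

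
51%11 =7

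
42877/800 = 53 + 477/800 = 53.60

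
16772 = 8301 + 8471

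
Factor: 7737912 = 2^3*3^2*7^1*13^1*1181^1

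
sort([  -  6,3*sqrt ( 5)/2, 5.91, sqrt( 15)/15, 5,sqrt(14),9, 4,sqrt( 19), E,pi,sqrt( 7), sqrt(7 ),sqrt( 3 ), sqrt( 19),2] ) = [ - 6 , sqrt(15 )/15,sqrt (3 ), 2,sqrt( 7 ),sqrt(7) , E, pi,3*sqrt( 5)/2,sqrt(14),4 , sqrt( 19), sqrt( 19),5 , 5.91,  9] 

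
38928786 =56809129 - 17880343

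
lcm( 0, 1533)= 0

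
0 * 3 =0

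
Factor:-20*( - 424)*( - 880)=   -  2^9*5^2*11^1 * 53^1 = - 7462400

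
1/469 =1/469  =  0.00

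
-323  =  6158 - 6481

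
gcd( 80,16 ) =16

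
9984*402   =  4013568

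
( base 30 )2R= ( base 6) 223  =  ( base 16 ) 57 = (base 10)87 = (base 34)2j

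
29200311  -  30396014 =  - 1195703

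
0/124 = 0 = 0.00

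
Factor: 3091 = 11^1 * 281^1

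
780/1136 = 195/284 = 0.69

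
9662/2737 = 3 + 1451/2737=3.53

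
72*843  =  60696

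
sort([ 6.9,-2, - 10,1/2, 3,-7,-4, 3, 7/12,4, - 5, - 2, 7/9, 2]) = [  -  10,  -  7, - 5, - 4,-2,  -  2, 1/2, 7/12,7/9, 2, 3, 3, 4,6.9 ]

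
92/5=92/5= 18.40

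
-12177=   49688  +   - 61865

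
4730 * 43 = 203390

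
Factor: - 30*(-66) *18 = 35640 = 2^3 * 3^4*5^1*11^1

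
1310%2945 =1310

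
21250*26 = 552500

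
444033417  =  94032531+350000886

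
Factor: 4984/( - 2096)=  - 2^ ( -1) * 7^1 * 89^1*131^( - 1) = -623/262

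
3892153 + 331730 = 4223883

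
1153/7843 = 1153/7843 = 0.15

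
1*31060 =31060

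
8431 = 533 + 7898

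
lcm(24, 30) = 120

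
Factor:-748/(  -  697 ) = 2^2*11^1*41^ (- 1) = 44/41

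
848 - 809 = 39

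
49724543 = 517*96179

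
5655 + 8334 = 13989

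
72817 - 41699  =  31118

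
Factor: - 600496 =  - 2^4*13^1*2887^1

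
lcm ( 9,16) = 144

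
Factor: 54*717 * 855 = 2^1*3^6*5^1*19^1*239^1 = 33103890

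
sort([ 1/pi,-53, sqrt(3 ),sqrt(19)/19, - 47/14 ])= [ - 53, - 47/14, sqrt ( 19 ) /19,1/pi, sqrt( 3)]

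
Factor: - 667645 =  - 5^1*11^1 * 61^1*199^1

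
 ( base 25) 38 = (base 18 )4b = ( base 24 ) 3B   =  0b1010011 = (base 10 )83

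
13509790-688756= 12821034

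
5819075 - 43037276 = - 37218201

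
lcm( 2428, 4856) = 4856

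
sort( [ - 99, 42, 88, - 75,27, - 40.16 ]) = [-99, - 75, - 40.16, 27, 42, 88]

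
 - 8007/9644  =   - 1 +1637/9644 = - 0.83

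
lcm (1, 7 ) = 7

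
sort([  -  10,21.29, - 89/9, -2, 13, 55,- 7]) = [-10, - 89/9,-7, - 2,13 , 21.29, 55 ] 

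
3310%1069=103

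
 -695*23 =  - 15985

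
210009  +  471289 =681298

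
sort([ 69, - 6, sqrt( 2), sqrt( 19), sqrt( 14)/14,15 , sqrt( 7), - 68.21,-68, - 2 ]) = [ - 68.21, - 68 , -6, - 2,sqrt(14)/14, sqrt(2), sqrt(7), sqrt( 19),  15,  69]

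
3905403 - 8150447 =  - 4245044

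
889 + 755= 1644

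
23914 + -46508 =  - 22594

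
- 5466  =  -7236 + 1770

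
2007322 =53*37874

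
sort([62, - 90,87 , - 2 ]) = [ - 90, - 2,62,87]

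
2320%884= 552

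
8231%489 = 407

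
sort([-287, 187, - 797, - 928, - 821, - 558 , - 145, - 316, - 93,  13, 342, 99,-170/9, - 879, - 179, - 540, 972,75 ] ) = [-928, - 879, - 821, - 797, - 558, - 540,- 316, - 287, - 179, - 145, - 93, - 170/9,13,  75,99, 187 , 342, 972]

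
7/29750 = 1/4250 = 0.00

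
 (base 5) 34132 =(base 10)2417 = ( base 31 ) 2FU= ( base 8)4561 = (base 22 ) 4lj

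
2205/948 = 735/316 =2.33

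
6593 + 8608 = 15201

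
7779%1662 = 1131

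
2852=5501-2649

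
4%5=4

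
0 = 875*0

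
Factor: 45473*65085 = 3^1*5^1* 37^1 * 1229^1 * 4339^1 = 2959610205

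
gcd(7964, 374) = 22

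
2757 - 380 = 2377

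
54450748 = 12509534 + 41941214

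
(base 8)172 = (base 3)11112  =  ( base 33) 3n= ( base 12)A2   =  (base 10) 122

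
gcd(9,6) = 3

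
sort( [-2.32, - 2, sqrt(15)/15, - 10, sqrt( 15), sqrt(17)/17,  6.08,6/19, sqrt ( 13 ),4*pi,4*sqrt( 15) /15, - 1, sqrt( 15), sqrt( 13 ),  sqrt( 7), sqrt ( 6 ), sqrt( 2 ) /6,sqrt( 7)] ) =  [ - 10,  -  2.32,  -  2,-1, sqrt( 2)/6, sqrt( 17)/17,  sqrt(15 ) /15, 6/19,4* sqrt(15)/15, sqrt( 6),sqrt( 7),sqrt( 7 ),  sqrt(13), sqrt( 13) , sqrt( 15),sqrt( 15),  6.08,4*pi ]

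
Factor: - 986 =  -2^1*17^1*29^1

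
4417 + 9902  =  14319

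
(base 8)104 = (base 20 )38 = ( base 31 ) 26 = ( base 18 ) 3E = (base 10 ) 68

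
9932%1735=1257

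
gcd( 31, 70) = 1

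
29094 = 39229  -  10135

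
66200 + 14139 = 80339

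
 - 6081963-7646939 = -13728902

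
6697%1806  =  1279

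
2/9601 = 2/9601 = 0.00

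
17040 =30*568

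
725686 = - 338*( - 2147 ) 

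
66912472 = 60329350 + 6583122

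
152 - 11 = 141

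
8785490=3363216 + 5422274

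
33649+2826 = 36475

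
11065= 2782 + 8283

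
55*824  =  45320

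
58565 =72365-13800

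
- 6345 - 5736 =-12081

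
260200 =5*52040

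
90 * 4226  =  380340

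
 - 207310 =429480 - 636790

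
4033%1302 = 127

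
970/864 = 485/432 = 1.12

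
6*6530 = 39180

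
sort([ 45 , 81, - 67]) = [-67, 45 , 81] 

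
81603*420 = 34273260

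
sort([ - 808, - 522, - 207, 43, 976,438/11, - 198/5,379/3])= [-808,  -  522, - 207, - 198/5,438/11,43,379/3, 976]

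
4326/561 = 7 + 133/187 = 7.71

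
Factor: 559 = 13^1*43^1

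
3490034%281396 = 113282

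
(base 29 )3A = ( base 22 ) 49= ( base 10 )97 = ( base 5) 342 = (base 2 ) 1100001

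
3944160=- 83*( - 47520)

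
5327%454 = 333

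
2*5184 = 10368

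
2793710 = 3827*730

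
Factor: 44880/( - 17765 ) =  - 48/19 = -2^4*3^1*19^( - 1 )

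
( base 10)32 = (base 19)1d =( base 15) 22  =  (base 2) 100000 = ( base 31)11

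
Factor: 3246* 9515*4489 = 138645862410 = 2^1*3^1*5^1*11^1*67^2*173^1*541^1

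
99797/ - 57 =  - 99797/57 = - 1750.82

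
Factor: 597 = 3^1*199^1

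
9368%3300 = 2768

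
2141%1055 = 31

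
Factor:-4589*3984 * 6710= - 2^5 * 3^1 * 5^1*11^1 * 13^1* 61^1 * 83^1*353^1=- 122676084960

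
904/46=19 + 15/23 = 19.65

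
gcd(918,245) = 1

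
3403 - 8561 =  - 5158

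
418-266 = 152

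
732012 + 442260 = 1174272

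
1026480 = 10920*94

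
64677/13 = 64677/13 = 4975.15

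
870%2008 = 870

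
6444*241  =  1553004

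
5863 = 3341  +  2522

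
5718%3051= 2667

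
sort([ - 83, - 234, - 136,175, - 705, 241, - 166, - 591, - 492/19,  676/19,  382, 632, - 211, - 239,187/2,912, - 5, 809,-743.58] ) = [ - 743.58, - 705, -591, - 239, - 234, - 211, - 166,  -  136, - 83, - 492/19, - 5,676/19, 187/2,175,241, 382, 632,  809,  912] 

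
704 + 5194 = 5898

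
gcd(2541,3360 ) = 21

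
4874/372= 2437/186=13.10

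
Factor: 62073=3^3*11^2*19^1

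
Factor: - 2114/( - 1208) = 7/4 = 2^ (-2 )*7^1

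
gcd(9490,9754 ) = 2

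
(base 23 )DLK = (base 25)bk5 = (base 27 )a39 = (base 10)7380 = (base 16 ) 1CD4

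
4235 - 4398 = - 163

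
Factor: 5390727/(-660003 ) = -19^( - 1)*251^1 *7159^1*11579^(-1) = - 1796909/220001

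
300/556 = 75/139= 0.54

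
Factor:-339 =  - 3^1*113^1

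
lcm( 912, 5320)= 31920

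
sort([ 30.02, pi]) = [ pi, 30.02]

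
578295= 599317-21022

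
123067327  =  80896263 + 42171064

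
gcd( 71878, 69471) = 83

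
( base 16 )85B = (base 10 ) 2139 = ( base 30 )2B9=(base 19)5hb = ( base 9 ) 2836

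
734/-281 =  - 3+109/281 = - 2.61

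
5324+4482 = 9806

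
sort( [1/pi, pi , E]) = [ 1/pi,E,pi] 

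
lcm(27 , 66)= 594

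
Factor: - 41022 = -2^1*3^2 * 43^1*53^1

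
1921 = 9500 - 7579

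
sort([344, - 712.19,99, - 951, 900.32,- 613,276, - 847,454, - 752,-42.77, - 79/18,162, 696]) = [- 951,  -  847, - 752, -712.19, - 613, - 42.77 , - 79/18,99,162,276,  344  ,  454 , 696 , 900.32]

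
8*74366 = 594928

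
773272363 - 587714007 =185558356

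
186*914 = 170004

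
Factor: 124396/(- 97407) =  - 2^2*3^ (  -  2)  *79^( - 1 )*227^1 = - 908/711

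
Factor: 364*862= 313768= 2^3*7^1* 13^1*431^1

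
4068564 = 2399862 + 1668702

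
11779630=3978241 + 7801389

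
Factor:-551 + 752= 3^1*67^1 = 201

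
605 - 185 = 420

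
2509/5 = 501 + 4/5= 501.80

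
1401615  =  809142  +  592473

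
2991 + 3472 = 6463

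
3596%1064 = 404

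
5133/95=5133/95  =  54.03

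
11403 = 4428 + 6975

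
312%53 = 47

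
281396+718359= 999755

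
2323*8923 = 20728129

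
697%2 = 1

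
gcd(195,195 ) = 195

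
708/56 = 12  +  9/14 = 12.64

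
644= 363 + 281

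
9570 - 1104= 8466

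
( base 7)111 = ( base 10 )57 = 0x39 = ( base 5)212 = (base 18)33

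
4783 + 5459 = 10242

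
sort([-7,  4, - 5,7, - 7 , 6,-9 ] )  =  [ - 9, - 7, - 7, - 5,4,6, 7]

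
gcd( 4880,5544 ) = 8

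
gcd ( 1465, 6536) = 1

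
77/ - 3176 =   -  77/3176  =  -0.02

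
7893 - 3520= 4373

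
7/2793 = 1/399 = 0.00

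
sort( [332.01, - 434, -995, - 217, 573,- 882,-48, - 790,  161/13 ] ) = [ - 995,-882, - 790,-434, - 217, - 48, 161/13, 332.01, 573 ]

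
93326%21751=6322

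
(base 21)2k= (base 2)111110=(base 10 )62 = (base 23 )2g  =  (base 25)2C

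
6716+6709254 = 6715970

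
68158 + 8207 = 76365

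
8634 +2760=11394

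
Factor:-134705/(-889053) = 5/33 = 3^( - 1 )*5^1*11^( - 1)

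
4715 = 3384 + 1331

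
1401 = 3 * 467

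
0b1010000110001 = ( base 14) 1C53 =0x1431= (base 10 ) 5169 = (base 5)131134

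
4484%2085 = 314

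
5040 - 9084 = - 4044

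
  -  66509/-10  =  66509/10  =  6650.90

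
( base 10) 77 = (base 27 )2N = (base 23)38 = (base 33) 2B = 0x4d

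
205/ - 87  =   - 3 + 56/87= - 2.36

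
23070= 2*11535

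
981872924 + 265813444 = 1247686368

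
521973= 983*531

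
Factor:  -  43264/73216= - 13/22 = - 2^( - 1)*11^( - 1)*13^1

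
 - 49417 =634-50051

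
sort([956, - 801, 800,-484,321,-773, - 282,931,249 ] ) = [ - 801, - 773, - 484, - 282,249,321,800, 931,956]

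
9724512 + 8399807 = 18124319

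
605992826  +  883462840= 1489455666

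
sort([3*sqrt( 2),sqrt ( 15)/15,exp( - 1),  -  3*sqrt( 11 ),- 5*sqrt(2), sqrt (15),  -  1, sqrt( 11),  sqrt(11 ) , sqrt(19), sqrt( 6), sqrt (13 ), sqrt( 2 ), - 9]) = [ - 3*sqrt( 11 ), - 9, - 5*sqrt(2), - 1, sqrt (15 )/15,exp(-1 ),sqrt(2 ),sqrt( 6), sqrt (11) , sqrt(11 ), sqrt( 13 ),  sqrt(15), 3*sqrt (2),sqrt( 19)] 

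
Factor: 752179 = 223^1*3373^1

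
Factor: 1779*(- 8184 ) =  - 2^3*3^2*11^1 * 31^1*593^1 = - 14559336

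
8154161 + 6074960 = 14229121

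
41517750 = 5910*7025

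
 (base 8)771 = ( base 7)1321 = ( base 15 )23A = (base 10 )505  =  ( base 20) 155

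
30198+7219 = 37417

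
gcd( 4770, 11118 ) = 6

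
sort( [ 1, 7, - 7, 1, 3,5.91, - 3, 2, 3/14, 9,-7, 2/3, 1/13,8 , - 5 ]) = [-7, - 7, - 5, - 3,  1/13,  3/14,2/3 , 1, 1, 2,  3,5.91, 7 , 8, 9 ]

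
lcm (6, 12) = 12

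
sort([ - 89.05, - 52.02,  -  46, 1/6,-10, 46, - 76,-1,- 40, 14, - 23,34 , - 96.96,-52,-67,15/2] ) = [- 96.96 , - 89.05, -76,-67, - 52.02, - 52,-46, - 40, - 23,-10,-1,1/6, 15/2 , 14,34,46] 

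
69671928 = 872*79899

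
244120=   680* 359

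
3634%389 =133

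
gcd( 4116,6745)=1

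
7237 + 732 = 7969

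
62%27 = 8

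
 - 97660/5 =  - 19532 = -19532.00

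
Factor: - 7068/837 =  - 2^2 * 3^ (-2)*19^1 = - 76/9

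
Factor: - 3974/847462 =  - 1987/423731=- 7^(-1 )*11^ ( - 1)*1987^1*5503^( - 1 )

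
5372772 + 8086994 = 13459766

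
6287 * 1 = 6287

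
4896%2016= 864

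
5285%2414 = 457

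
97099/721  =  97099/721 =134.67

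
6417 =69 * 93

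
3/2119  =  3/2119 = 0.00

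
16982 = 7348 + 9634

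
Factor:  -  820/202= - 2^1*5^1*41^1*101^ ( - 1 ) = -410/101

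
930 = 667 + 263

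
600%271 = 58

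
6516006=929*7014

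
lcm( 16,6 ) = 48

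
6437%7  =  4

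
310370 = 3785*82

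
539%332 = 207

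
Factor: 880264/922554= 2^2*3^(-2 )*7^1*11^1*107^( - 1 )*479^( - 1 )* 1429^1 = 440132/461277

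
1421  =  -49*(  -  29) 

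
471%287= 184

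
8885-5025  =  3860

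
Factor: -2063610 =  - 2^1*3^3*5^1*7643^1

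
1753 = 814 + 939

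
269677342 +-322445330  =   - 52767988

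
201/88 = 201/88 = 2.28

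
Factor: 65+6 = 71 = 71^1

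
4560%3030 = 1530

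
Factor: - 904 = -2^3*113^1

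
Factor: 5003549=5003549^1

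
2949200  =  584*5050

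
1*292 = 292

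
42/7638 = 7/1273 =0.01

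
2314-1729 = 585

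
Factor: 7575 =3^1*5^2*101^1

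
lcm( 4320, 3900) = 280800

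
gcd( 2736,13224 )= 456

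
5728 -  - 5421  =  11149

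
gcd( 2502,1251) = 1251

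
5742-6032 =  - 290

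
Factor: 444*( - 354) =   -  157176 = - 2^3 * 3^2*  37^1 * 59^1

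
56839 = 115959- 59120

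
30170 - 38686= - 8516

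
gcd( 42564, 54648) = 12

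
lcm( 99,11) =99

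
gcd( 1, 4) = 1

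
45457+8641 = 54098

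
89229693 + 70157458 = 159387151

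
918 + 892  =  1810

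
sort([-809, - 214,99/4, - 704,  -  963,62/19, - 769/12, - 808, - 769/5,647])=[ - 963,-809, - 808, - 704, - 214, - 769/5 , - 769/12,62/19,  99/4,647] 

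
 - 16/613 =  - 1 + 597/613 = - 0.03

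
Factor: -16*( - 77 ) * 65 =2^4*5^1 * 7^1*11^1*13^1= 80080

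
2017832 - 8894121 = - 6876289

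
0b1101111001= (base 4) 31321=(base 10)889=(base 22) 1i9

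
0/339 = 0 = 0.00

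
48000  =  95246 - 47246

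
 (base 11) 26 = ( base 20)18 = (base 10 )28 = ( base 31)s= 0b11100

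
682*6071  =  4140422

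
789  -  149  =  640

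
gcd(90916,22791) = 1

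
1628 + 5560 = 7188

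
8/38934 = 4/19467 = 0.00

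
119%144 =119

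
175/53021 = 175/53021=0.00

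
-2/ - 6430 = 1/3215  =  0.00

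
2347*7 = 16429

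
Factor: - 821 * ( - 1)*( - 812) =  - 2^2*7^1*29^1 * 821^1 = - 666652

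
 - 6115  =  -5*1223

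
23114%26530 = 23114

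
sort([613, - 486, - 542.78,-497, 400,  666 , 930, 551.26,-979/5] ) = [ -542.78,-497, - 486, - 979/5,  400,551.26, 613, 666, 930 ] 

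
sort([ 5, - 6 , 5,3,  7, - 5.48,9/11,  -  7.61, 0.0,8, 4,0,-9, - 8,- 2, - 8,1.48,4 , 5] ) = [ - 9,-8, -8, - 7.61, - 6, - 5.48,-2,0.0,0,9/11,  1.48,3, 4,4,5,5,5, 7  ,  8]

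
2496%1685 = 811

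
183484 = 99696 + 83788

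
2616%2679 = 2616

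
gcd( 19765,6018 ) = 59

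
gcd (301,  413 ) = 7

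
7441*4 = 29764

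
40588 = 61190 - 20602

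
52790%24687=3416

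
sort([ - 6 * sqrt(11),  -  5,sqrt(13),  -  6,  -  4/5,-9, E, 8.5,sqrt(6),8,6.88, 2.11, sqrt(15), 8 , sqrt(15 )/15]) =[ -6 *sqrt(11 ), - 9,  -  6, - 5, - 4/5, sqrt(15 )/15, 2.11, sqrt( 6), E,sqrt(13 ), sqrt(15 ), 6.88, 8,8,8.5]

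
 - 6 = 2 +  - 8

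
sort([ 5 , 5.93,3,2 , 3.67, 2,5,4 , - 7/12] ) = [  -  7/12, 2, 2 , 3, 3.67, 4, 5,5,5.93 ] 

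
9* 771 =6939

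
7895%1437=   710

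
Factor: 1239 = 3^1*7^1*  59^1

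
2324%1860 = 464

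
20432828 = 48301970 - 27869142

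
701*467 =327367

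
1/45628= 1/45628 = 0.00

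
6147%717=411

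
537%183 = 171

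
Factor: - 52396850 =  - 2^1*5^2*11^1 * 95267^1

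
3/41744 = 3/41744 = 0.00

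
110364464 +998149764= 1108514228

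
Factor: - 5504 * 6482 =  - 2^8 * 7^1*43^1* 463^1= -35676928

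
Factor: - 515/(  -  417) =3^ (- 1)*5^1*103^1*139^( - 1 )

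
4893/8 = 611 + 5/8 = 611.62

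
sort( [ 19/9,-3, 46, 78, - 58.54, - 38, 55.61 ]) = [-58.54, - 38, - 3, 19/9,46,55.61, 78 ] 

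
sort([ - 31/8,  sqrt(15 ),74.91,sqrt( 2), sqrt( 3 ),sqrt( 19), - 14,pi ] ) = [ - 14, - 31/8,sqrt( 2 ),sqrt(3), pi, sqrt(15), sqrt(19),74.91]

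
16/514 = 8/257 = 0.03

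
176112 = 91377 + 84735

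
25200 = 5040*5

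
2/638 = 1/319 = 0.00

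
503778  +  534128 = 1037906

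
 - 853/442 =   -  853/442 = - 1.93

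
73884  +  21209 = 95093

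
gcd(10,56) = 2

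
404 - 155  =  249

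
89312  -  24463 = 64849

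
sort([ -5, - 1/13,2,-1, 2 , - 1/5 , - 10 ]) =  [ - 10, - 5, - 1 , - 1/5, - 1/13, 2, 2 ]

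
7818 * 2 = 15636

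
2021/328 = 2021/328 =6.16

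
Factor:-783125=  - 5^4 * 7^1*179^1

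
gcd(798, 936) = 6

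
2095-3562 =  - 1467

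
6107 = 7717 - 1610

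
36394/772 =47 + 55/386 = 47.14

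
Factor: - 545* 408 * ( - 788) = 2^5 * 3^1*5^1*17^1*109^1 * 197^1 =175219680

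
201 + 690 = 891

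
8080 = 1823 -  - 6257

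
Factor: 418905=3^3 * 5^1 * 29^1*107^1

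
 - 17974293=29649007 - 47623300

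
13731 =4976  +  8755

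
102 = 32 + 70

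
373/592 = 373/592 = 0.63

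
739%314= 111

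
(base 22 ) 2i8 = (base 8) 2534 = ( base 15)617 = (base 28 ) 1L0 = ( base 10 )1372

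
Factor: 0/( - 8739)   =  0 = 0^1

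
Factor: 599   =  599^1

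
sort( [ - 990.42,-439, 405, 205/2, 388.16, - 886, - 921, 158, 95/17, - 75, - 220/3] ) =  [ - 990.42,-921, - 886,-439 , - 75, - 220/3, 95/17,205/2, 158, 388.16, 405]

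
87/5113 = 87/5113 = 0.02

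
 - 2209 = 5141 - 7350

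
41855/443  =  94+213/443=94.48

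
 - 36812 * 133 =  - 4895996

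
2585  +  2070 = 4655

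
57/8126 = 57/8126 = 0.01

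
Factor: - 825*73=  -60225=- 3^1 *5^2*11^1*73^1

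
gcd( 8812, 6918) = 2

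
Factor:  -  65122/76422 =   -  32561/38211 = - 3^( - 1 )*47^( - 1)*271^(-1 )* 32561^1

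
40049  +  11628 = 51677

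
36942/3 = 12314 = 12314.00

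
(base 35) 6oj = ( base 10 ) 8209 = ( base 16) 2011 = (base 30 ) 93j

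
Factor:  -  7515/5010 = - 2^( - 1 ) * 3^1 = - 3/2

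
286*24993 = 7147998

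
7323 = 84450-77127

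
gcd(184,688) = 8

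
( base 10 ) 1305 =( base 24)269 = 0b10100011001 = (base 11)a87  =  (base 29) 1G0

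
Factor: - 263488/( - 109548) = 368/153 = 2^4*3^ (-2)*17^(-1 )*23^1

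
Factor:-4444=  - 2^2*11^1*101^1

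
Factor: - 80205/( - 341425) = 3^1 * 5^( - 1 )* 7^( - 1)*1951^( - 1 )*5347^1 = 16041/68285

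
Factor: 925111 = 11^1*37^1*2273^1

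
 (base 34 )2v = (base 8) 143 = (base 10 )99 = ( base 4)1203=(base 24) 43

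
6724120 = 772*8710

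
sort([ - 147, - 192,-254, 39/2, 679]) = [-254 , - 192, - 147,39/2, 679 ]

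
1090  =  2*545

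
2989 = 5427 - 2438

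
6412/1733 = 6412/1733 = 3.70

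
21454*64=1373056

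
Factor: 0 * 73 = 0 = 0^1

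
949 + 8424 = 9373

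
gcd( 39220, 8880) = 740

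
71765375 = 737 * 97375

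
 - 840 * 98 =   -  82320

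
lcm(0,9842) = 0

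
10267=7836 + 2431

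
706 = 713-7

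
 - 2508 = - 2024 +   -  484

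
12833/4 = 3208 + 1/4= 3208.25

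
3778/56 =1889/28 = 67.46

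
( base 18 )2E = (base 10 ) 50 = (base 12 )42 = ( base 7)101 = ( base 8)62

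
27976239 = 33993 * 823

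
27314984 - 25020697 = 2294287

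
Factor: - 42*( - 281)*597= 2^1 * 3^2 *7^1*199^1*281^1 = 7045794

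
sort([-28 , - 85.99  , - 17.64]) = [-85.99, - 28, - 17.64 ]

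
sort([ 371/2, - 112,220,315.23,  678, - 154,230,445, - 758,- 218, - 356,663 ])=[ - 758, - 356,-218, - 154,  -  112, 371/2, 220, 230,315.23,445,663,678]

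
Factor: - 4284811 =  -4284811^1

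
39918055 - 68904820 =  - 28986765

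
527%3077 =527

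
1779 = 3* 593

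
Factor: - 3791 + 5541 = 1750 = 2^1*5^3 *7^1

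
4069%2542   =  1527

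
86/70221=86/70221 = 0.00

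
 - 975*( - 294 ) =286650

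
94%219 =94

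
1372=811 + 561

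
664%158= 32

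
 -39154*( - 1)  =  39154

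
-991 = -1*991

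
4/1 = 4 =4.00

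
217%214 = 3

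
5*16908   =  84540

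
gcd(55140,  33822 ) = 6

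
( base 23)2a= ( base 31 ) 1P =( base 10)56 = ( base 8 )70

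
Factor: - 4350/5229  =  -2^1* 3^(-1 ) * 5^2*7^(-1 )*29^1 * 83^(-1 ) = -1450/1743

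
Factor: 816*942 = 768672 = 2^5*3^2*17^1*157^1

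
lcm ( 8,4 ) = 8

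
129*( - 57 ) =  - 7353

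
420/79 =5 + 25/79 = 5.32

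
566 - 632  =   - 66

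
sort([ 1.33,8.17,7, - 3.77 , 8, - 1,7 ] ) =[ - 3.77, - 1, 1.33,7 , 7, 8,8.17]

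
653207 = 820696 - 167489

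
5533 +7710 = 13243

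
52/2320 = 13/580 =0.02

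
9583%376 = 183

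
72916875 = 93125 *783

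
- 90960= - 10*9096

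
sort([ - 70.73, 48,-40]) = [- 70.73, -40 , 48] 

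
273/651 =13/31 =0.42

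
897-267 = 630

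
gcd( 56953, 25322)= 1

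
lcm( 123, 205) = 615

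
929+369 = 1298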